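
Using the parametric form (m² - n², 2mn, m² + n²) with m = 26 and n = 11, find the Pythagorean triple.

a = m² - n² = 26² - 11² = 676 - 121 = 555
b = 2mn = 2·26·11 = 572
c = m² + n² = 676 + 121 = 797
Verify: 555² + 572² = 308025 + 327184 = 635209 = 797² ✓

(555, 572, 797)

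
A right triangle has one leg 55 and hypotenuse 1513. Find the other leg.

b² = c² - a² = 2289169 - 3025 = 2286144
b = 1512

1512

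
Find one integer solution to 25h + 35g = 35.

Step 1: Check solvability.
gcd(25, 35) = 5
Since 5 divides 35, solutions exist.

Step 2: Apply extended Euclidean algorithm to find gcd.
We find integers such that 25*x0 + 35*y0 = 5

Step 3: Scale the particular solution.
Multiply by 35/5 = 7:
h = 21, g = -14

Step 4: Verify.
25*(21) + 35*(-14) = 35 = 35 ✓

h = 21, g = -14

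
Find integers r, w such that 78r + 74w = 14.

Step 1: Check solvability.
gcd(78, 74) = 2
Since 2 divides 14, solutions exist.

Step 2: Apply extended Euclidean algorithm to find gcd.
We find integers such that 78*x0 + 74*y0 = 2

Step 3: Scale the particular solution.
Multiply by 14/2 = 7:
r = -126, w = 133

Step 4: Verify.
78*(-126) + 74*(133) = 14 = 14 ✓

r = -126, w = 133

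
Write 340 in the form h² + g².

We need to find integers h, g > 0 such that h² + g² = 340.
Trying h = 4: g² = 340 - 4² = 340 - 16 = 324
g = 18
Check: 4² + 18² = 16 + 324 = 340 ✓

340 = 4² + 18²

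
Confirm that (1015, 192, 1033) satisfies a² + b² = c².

Compute a² + b² = 1015² + 192² = 1030225 + 36864 = 1067089
Compute c² = 1033² = 1067089
Since 1067089 = 1067089, confirmed.

Yes, it is a Pythagorean triple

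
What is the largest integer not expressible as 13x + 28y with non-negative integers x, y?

For two coprime denominations a and b, the Frobenius number (largest value not representable as a non-negative combination) is ab - a - b.
Here gcd(13, 28) = 1, so they are coprime.
F(13, 28) = 13·28 - 13 - 28 = 364 - 41 = 323

323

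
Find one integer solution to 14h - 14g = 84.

Step 1: Check solvability.
gcd(14, 14) = 14
Since 14 divides 84, solutions exist.

Step 2: Apply extended Euclidean algorithm to find gcd.
We find integers such that 14*x0 + 14*y0 = 14

Step 3: Scale the particular solution.
Multiply by 84/14 = 6:
h = 0, g = -6

Step 4: Verify.
14*(0) - 14*(-6) = 84 = 84 ✓

h = 0, g = -6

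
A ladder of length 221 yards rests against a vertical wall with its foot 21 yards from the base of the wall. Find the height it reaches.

The ladder, wall, and ground form a right triangle with hypotenuse 221 and one leg 21.
By the Pythagorean theorem: h² = 221² - 21² = 48841 - 441 = 48400
h = √48400 = 220 yards

220 yards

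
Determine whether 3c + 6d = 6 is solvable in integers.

Step 1: Compute gcd(3, 6).
gcd(3, 6) = 3

Step 2: Check divisibility.
Does 3 divide 6? 6 = 3 x 2, so yes.

By the theorem on linear Diophantine equations, 3c + 6d = 6 has integer solutions if and only if gcd(3, 6) divides 6. Since 3 | 6, solutions exist.

Yes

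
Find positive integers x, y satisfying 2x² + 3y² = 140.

Try small values of x and check whether (140 - 2x²)/3 is a perfect square.
x = 8: 2·8² = 128, so 3y² = 140 - 128 = 12, giving y² = 4, y = 2.
Check: 2·8² + 3·2² = 128 + 12 = 140 ✓

x = 8, y = 2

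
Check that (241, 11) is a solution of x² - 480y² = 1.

Compute x² = 241² = 58081
Compute 480y² = 480·11² = 480·121 = 58080
x² - 480y² = 58081 - 58080 = 1
Since this equals 1, (241, 11) is a solution.

Yes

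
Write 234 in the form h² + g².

We need to find integers h, g > 0 such that h² + g² = 234.
Trying h = 3: g² = 234 - 3² = 234 - 9 = 225
g = 15
Check: 3² + 15² = 9 + 225 = 234 ✓

234 = 3² + 15²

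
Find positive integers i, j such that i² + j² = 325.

Search for i with 325 - i² a perfect square.
i = 1: 325 - 1² = 325 - 1 = 324 = 18² ✓
So i = 1, j = 18.

i = 1, j = 18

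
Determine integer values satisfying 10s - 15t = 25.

Step 1: Check solvability.
gcd(10, 15) = 5
Since 5 divides 25, solutions exist.

Step 2: Apply extended Euclidean algorithm to find gcd.
We find integers such that 10*x0 + 15*y0 = 5

Step 3: Scale the particular solution.
Multiply by 25/5 = 5:
s = -5, t = -5

Step 4: Verify.
10*(-5) - 15*(-5) = 25 = 25 ✓

s = -5, t = -5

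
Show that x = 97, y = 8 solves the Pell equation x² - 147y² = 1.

Compute x² = 97² = 9409
Compute 147y² = 147·8² = 147·64 = 9408
x² - 147y² = 9409 - 9408 = 1
Since this equals 1, (97, 8) is a solution.

Yes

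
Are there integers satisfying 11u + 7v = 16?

Step 1: Compute gcd(11, 7).
gcd(11, 7) = 1

Step 2: Check divisibility.
Does 1 divide 16? 16 = 1 x 16, so yes.

By the theorem on linear Diophantine equations, 11u + 7v = 16 has integer solutions if and only if gcd(11, 7) divides 16. Since 1 | 16, solutions exist.

Yes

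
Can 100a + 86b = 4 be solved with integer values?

Step 1: Compute gcd(100, 86).
gcd(100, 86) = 2

Step 2: Check divisibility.
Does 2 divide 4? 4 = 2 x 2, so yes.

By the theorem on linear Diophantine equations, 100a + 86b = 4 has integer solutions if and only if gcd(100, 86) divides 4. Since 2 | 4, solutions exist.

Yes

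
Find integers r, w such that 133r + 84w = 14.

Step 1: Check solvability.
gcd(133, 84) = 7
Since 7 divides 14, solutions exist.

Step 2: Apply extended Euclidean algorithm to find gcd.
We find integers such that 133*x0 + 84*y0 = 7

Step 3: Scale the particular solution.
Multiply by 14/7 = 2:
r = -10, w = 16

Step 4: Verify.
133*(-10) + 84*(16) = 14 = 14 ✓

r = -10, w = 16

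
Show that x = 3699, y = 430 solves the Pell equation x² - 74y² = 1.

Compute x² = 3699² = 13682601
Compute 74y² = 74·430² = 74·184900 = 13682600
x² - 74y² = 13682601 - 13682600 = 1
Since this equals 1, (3699, 430) is a solution.

Yes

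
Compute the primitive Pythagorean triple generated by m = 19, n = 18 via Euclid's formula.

a = m² - n² = 361 - 324 = 37
b = 2mn = 2·19·18 = 684
c = m² + n² = 361 + 324 = 685
Verify: 37² + 684² = 1369 + 467856 = 469225 = 685² ✓

(37, 684, 685)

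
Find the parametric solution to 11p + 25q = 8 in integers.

Step 1: Compute gcd(11, 25) = 1.
Since 1 divides 8, solutions exist.

Step 2: Find a particular solution using extended Euclidean algorithm.
We get p₀ = -72, q₀ = 32.
Check: 11*-72 + 25*32 = 8 = 8 ✓

Step 3: Write the general solution.
p = -72 + (25/1)t = -72 + 25t
q = 32 - (11/1)t = 32 - 11t
for any integer t.

p = -72 + 25t, q = 32 - 11t for integer t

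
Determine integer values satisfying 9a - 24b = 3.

Step 1: Check solvability.
gcd(9, 24) = 3
Since 3 divides 3, solutions exist.

Step 2: Apply extended Euclidean algorithm to find gcd.
We find integers such that 9*x0 + 24*y0 = 3

Step 3: Scale the particular solution.
Multiply by 3/3 = 1:
a = 3, b = 1

Step 4: Verify.
9*(3) - 24*(1) = 3 = 3 ✓

a = 3, b = 1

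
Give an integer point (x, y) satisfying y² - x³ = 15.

Try small integer x values and check whether x³ + 15 is a perfect square.
x = 1: x³ + 15 = 1³ + 15 = 1 + 15 = 16
Is 16 a perfect square? 4² = 16 ✓
So (x, y) = (1, 4) is a solution.

x = 1, y = 4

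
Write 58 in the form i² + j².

We need to find integers i, j > 0 such that i² + j² = 58.
Trying i = 3: j² = 58 - 3² = 58 - 9 = 49
j = 7
Check: 3² + 7² = 9 + 49 = 58 ✓

58 = 3² + 7²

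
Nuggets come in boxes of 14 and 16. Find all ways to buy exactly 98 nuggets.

We need non-negative integers (x, y) with 14x + 16y = 98.
For each x in 0..7, check if 98 - 14x is a non-negative multiple of 16.
x = 7: 16y = 0, y = 0 ✓

(7 boxes of 14, 0 boxes of 16)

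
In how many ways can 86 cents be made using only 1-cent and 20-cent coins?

We need non-negative integers (x, y) with 1x + 20y = 86.
For each x from 0 to 86, check if (86 - 1x) is a non-negative multiple of 20.
Solutions (x, y): (6,4), (26,3), (46,2), (66,1), ...
Count: 5

5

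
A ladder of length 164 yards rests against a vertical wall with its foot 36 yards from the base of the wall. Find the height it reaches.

The ladder, wall, and ground form a right triangle with hypotenuse 164 and one leg 36.
By the Pythagorean theorem: h² = 164² - 36² = 26896 - 1296 = 25600
h = √25600 = 160 yards

160 yards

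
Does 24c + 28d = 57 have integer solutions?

Step 1: Compute gcd(24, 28).
gcd(24, 28) = 4

Step 2: Check divisibility.
Does 4 divide 57? 57 = 4 x 14 + 1, so no.

By the theorem on linear Diophantine equations, 24c + 28d = 57 has integer solutions if and only if gcd(24, 28) divides 57. Since 4 does not divide 57, no solutions exist.

No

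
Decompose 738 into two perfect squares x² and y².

We need to find integers x, y > 0 such that x² + y² = 738.
Trying x = 3: y² = 738 - 3² = 738 - 9 = 729
y = 27
Check: 3² + 27² = 9 + 729 = 738 ✓

738 = 3² + 27²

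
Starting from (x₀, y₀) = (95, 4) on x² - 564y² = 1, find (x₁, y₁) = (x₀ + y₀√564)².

Solutions to x² - Dy² = 1 are generated by powers of (x₀ + y₀√D).
The next solution satisfies x₁ + y₁√564 = (x₀ + y₀√564)², giving:
x₁ = x₀² + 564y₀² = 95² + 564·4² = 9025 + 9024 = 18049
y₁ = 2x₀y₀ = 2·95·4 = 760

Verify: 18049² - 564·760² = 325766401 - 325766400 = 1 ✓

x = 18049, y = 760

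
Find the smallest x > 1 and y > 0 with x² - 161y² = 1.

We seek the smallest positive integers (x, y) with x² - 161y² = 1, i.e., x² = 161y² + 1.
Try successive y values:
y = 1: x² = 161·1² + 1 = 162, not a perfect square
y = 2: x² = 161·2² + 1 = 645, not a perfect square
y = 3: x² = 161·3² + 1 = 1450, not a perfect square
... continuing the search (or via continued fractions) ...
y = 928: x² = 161·928² + 1 = 138650625, x = 11775 ✓

Verify: 11775² - 161·928² = 138650625 - 138650624 = 1 ✓

x = 11775, y = 928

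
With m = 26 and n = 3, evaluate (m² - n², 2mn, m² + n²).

a = m² - n² = 676 - 9 = 667
b = 2mn = 2·26·3 = 156
c = m² + n² = 676 + 9 = 685
Verify: 667² + 156² = 444889 + 24336 = 469225 = 685² ✓

(667, 156, 685)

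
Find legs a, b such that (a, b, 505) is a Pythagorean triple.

We need a² + b² = 505² = 255025.
Trying: 217² + 456² = 47089 + 207936 = 255025 ✓

(217, 456, 505)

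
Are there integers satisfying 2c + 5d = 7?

Step 1: Compute gcd(2, 5).
gcd(2, 5) = 1

Step 2: Check divisibility.
Does 1 divide 7? 7 = 1 x 7, so yes.

By the theorem on linear Diophantine equations, 2c + 5d = 7 has integer solutions if and only if gcd(2, 5) divides 7. Since 1 | 7, solutions exist.

Yes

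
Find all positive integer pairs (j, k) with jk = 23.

The positive divisors of 23 are: 1, 23.
Each divisor d gives the pair (d, 23/d):
(1, 23), (23, 1)

(1, 23), (23, 1)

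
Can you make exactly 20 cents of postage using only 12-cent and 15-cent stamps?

We need non-negative x, y with 12x + 15y = 20.
gcd(12, 15) = 3, and 3 does not divide 20.
No integer solutions exist, so certainly no non-negative ones.

No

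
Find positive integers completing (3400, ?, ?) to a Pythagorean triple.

We need the other leg and hypotenuse such that 3400² + x² = c².
Take x = 555, c = 3445: 3400² + 555² = 11560000 + 308025 = 11868025 = 3445² ✓
Triple: (555, 3400, 3445)

(555, 3400, 3445)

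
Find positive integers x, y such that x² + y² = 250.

Search for x with 250 - x² a perfect square.
x = 5: 250 - 5² = 250 - 25 = 225 = 15² ✓
So x = 5, y = 15.

x = 5, y = 15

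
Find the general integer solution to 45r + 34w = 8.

Step 1: Compute gcd(45, 34) = 1.
Since 1 divides 8, solutions exist.

Step 2: Find a particular solution using extended Euclidean algorithm.
We get r₀ = -24, w₀ = 32.
Check: 45*-24 + 34*32 = 8 = 8 ✓

Step 3: Write the general solution.
r = -24 + (34/1)t = -24 + 34t
w = 32 - (45/1)t = 32 - 45t
for any integer t.

r = -24 + 34t, w = 32 - 45t for integer t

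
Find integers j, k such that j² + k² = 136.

We need to find integers j, k > 0 such that j² + k² = 136.
Trying j = 6: k² = 136 - 6² = 136 - 36 = 100
k = 10
Check: 6² + 10² = 36 + 100 = 136 ✓

136 = 6² + 10²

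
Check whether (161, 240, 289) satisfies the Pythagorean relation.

Compute a² + b²:
161² + 240² = 25921 + 57600 = 83521
Compute c²:
289² = 83521
Since 83521 = 83521, it is a Pythagorean triple.

Yes, it is a Pythagorean triple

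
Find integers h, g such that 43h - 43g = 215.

Step 1: Check solvability.
gcd(43, 43) = 43
Since 43 divides 215, solutions exist.

Step 2: Apply extended Euclidean algorithm to find gcd.
We find integers such that 43*x0 + 43*y0 = 43

Step 3: Scale the particular solution.
Multiply by 215/43 = 5:
h = 0, g = -5

Step 4: Verify.
43*(0) - 43*(-5) = 215 = 215 ✓

h = 0, g = -5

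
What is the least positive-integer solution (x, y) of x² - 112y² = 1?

We seek the smallest positive integers (x, y) with x² - 112y² = 1, i.e., x² = 112y² + 1.
Try successive y values:
y = 1: x² = 112·1² + 1 = 113, not a perfect square
y = 2: x² = 112·2² + 1 = 449, not a perfect square
y = 3: x² = 112·3² + 1 = 1009, not a perfect square
... continuing the search (or via continued fractions) ...
y = 12: x² = 112·12² + 1 = 16129, x = 127 ✓

Verify: 127² - 112·12² = 16129 - 16128 = 1 ✓

x = 127, y = 12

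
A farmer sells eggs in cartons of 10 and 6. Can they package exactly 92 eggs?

We need non-negative a, b with 10a + 6b = 92.
gcd(10, 6) = 2 divides 92.
Try a = 2: 6b = 92 - 20 = 72, so b = 12.
One way: 2 cartons of 10 and 12 cartons of 6.

Yes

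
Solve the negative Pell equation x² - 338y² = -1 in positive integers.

We need x² = 338y² - 1. Try successive y:
y = 1: x² = 338·1² - 1 = 337, not a perfect square
y = 2: x² = 338·2² - 1 = 1351, not a perfect square
y = 3: x² = 338·3² - 1 = 3041, not a perfect square
...
y = 13: x² = 338·13² - 1 = 57121 = 239² ✓
Check: 239² - 338·13² = 57121 - 57122 = -1 ✓

x = 239, y = 13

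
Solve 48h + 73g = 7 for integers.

Step 1: Check solvability.
gcd(48, 73) = 1
Since 1 divides 7, solutions exist.

Step 2: Apply extended Euclidean algorithm to find gcd.
We find integers such that 48*x0 + 73*y0 = 1

Step 3: Scale the particular solution.
Multiply by 7/1 = 7:
h = 245, g = -161

Step 4: Verify.
48*(245) + 73*(-161) = 7 = 7 ✓

h = 245, g = -161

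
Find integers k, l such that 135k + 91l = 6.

Step 1: Check solvability.
gcd(135, 91) = 1
Since 1 divides 6, solutions exist.

Step 2: Apply extended Euclidean algorithm to find gcd.
We find integers such that 135*x0 + 91*y0 = 1

Step 3: Scale the particular solution.
Multiply by 6/1 = 6:
k = -186, l = 276

Step 4: Verify.
135*(-186) + 91*(276) = 6 = 6 ✓

k = -186, l = 276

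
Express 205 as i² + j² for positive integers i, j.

We need to find integers i, j > 0 such that i² + j² = 205.
Trying i = 3: j² = 205 - 3² = 205 - 9 = 196
j = 14
Check: 3² + 14² = 9 + 196 = 205 ✓

205 = 3² + 14²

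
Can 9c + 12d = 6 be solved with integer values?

Step 1: Compute gcd(9, 12).
gcd(9, 12) = 3

Step 2: Check divisibility.
Does 3 divide 6? 6 = 3 x 2, so yes.

By the theorem on linear Diophantine equations, 9c + 12d = 6 has integer solutions if and only if gcd(9, 12) divides 6. Since 3 | 6, solutions exist.

Yes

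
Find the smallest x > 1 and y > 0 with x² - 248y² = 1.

We seek the smallest positive integers (x, y) with x² - 248y² = 1, i.e., x² = 248y² + 1.
Try successive y values:
y = 1: x² = 248·1² + 1 = 249, not a perfect square
y = 2: x² = 248·2² + 1 = 993, not a perfect square
y = 3: x² = 248·3² + 1 = 2233, not a perfect square
... continuing the search (or via continued fractions) ...
y = 4: x² = 248·4² + 1 = 3969, x = 63 ✓

Verify: 63² - 248·4² = 3969 - 3968 = 1 ✓

x = 63, y = 4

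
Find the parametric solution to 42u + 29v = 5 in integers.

Step 1: Compute gcd(42, 29) = 1.
Since 1 divides 5, solutions exist.

Step 2: Find a particular solution using extended Euclidean algorithm.
We get u₀ = 45, v₀ = -65.
Check: 42*45 + 29*-65 = 5 = 5 ✓

Step 3: Write the general solution.
u = 45 + (29/1)t = 45 + 29t
v = -65 - (42/1)t = -65 - 42t
for any integer t.

u = 45 + 29t, v = -65 - 42t for integer t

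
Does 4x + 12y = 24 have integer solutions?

Step 1: Compute gcd(4, 12).
gcd(4, 12) = 4

Step 2: Check divisibility.
Does 4 divide 24? 24 = 4 x 6, so yes.

By the theorem on linear Diophantine equations, 4x + 12y = 24 has integer solutions if and only if gcd(4, 12) divides 24. Since 4 | 24, solutions exist.

Yes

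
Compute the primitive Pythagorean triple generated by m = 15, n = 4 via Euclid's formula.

a = m² - n² = 15² - 4² = 225 - 16 = 209
b = 2mn = 2·15·4 = 120
c = m² + n² = 225 + 16 = 241
Verify: 209² + 120² = 43681 + 14400 = 58081 = 241² ✓

(209, 120, 241)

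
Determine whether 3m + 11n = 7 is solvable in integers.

Step 1: Compute gcd(3, 11).
gcd(3, 11) = 1

Step 2: Check divisibility.
Does 1 divide 7? 7 = 1 x 7, so yes.

By the theorem on linear Diophantine equations, 3m + 11n = 7 has integer solutions if and only if gcd(3, 11) divides 7. Since 1 | 7, solutions exist.

Yes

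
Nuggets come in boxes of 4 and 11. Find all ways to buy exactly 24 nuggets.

We need non-negative integers (x, y) with 4x + 11y = 24.
For each x in 0..6, check if 24 - 4x is a non-negative multiple of 11.
x = 6: 11y = 0, y = 0 ✓

(6 boxes of 4, 0 boxes of 11)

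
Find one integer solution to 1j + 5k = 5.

Step 1: Check solvability.
gcd(1, 5) = 1
Since 1 divides 5, solutions exist.

Step 2: Apply extended Euclidean algorithm to find gcd.
We find integers such that 1*x0 + 5*y0 = 1

Step 3: Scale the particular solution.
Multiply by 5/1 = 5:
j = 5, k = 0

Step 4: Verify.
1*(5) + 5*(0) = 5 = 5 ✓

j = 5, k = 0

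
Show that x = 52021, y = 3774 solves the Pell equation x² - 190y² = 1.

Compute x² = 52021² = 2706184441
Compute 190y² = 190·3774² = 190·14243076 = 2706184440
x² - 190y² = 2706184441 - 2706184440 = 1
Since this equals 1, (52021, 3774) is a solution.

Yes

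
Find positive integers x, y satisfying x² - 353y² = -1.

We need x² = 353y² - 1. Try successive y:
y = 1: x² = 353·1² - 1 = 352, not a perfect square
y = 2: x² = 353·2² - 1 = 1411, not a perfect square
y = 3: x² = 353·3² - 1 = 3176, not a perfect square
...
y = 3793: x² = 353·3793² - 1 = 5078557696 = 71264² ✓
Check: 71264² - 353·3793² = 5078557696 - 5078557697 = -1 ✓

x = 71264, y = 3793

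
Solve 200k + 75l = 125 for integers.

Step 1: Check solvability.
gcd(200, 75) = 25
Since 25 divides 125, solutions exist.

Step 2: Apply extended Euclidean algorithm to find gcd.
We find integers such that 200*x0 + 75*y0 = 25

Step 3: Scale the particular solution.
Multiply by 125/25 = 5:
k = -5, l = 15

Step 4: Verify.
200*(-5) + 75*(15) = 125 = 125 ✓

k = -5, l = 15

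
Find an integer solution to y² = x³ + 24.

Try small integer x values and check whether x³ + 24 is a perfect square.
x = 10: x³ + 24 = 10³ + 24 = 1000 + 24 = 1024
Is 1024 a perfect square? 32² = 1024 ✓
So (x, y) = (10, -32) is a solution.

x = 10, y = -32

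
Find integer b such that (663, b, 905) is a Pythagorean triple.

b² = c² - a² = 905² - 663² = 819025 - 439569 = 379456
b = sqrt(379456) = 616

616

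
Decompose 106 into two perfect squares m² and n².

We need to find integers m, n > 0 such that m² + n² = 106.
Trying m = 5: n² = 106 - 5² = 106 - 25 = 81
n = 9
Check: 5² + 9² = 25 + 81 = 106 ✓

106 = 5² + 9²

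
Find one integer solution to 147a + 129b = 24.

Step 1: Check solvability.
gcd(147, 129) = 3
Since 3 divides 24, solutions exist.

Step 2: Apply extended Euclidean algorithm to find gcd.
We find integers such that 147*x0 + 129*y0 = 3

Step 3: Scale the particular solution.
Multiply by 24/3 = 8:
a = -56, b = 64

Step 4: Verify.
147*(-56) + 129*(64) = 24 = 24 ✓

a = -56, b = 64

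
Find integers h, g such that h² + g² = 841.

We need to find integers h, g > 0 such that h² + g² = 841.
Trying h = 20: g² = 841 - 20² = 841 - 400 = 441
g = 21
Check: 20² + 21² = 400 + 441 = 841 ✓

841 = 20² + 21²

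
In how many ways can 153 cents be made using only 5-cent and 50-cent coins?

We need non-negative integers (x, y) with 5x + 50y = 153.
For each x from 0 to 30, check if (153 - 5x) is a non-negative multiple of 50.
Solutions (x, y): none
Count: 0

0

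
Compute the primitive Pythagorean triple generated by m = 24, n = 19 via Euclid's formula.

a = m² - n² = 24² - 19² = 576 - 361 = 215
b = 2mn = 2·24·19 = 912
c = m² + n² = 576 + 361 = 937
Verify: 215² + 912² = 46225 + 831744 = 877969 = 937² ✓

(215, 912, 937)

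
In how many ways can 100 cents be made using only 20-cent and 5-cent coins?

We need non-negative integers (x, y) with 20x + 5y = 100.
For each x from 0 to 5, check if (100 - 20x) is a non-negative multiple of 5.
Solutions (x, y): (0,20), (1,16), (2,12), (3,8), ...
Count: 6

6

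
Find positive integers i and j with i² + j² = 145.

We need to find integers i, j > 0 such that i² + j² = 145.
Trying i = 1: j² = 145 - 1² = 145 - 1 = 144
j = 12
Check: 1² + 12² = 1 + 144 = 145 ✓

145 = 1² + 12²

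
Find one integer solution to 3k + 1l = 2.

Step 1: Check solvability.
gcd(3, 1) = 1
Since 1 divides 2, solutions exist.

Step 2: Apply extended Euclidean algorithm to find gcd.
We find integers such that 3*x0 + 1*y0 = 1

Step 3: Scale the particular solution.
Multiply by 2/1 = 2:
k = 0, l = 2

Step 4: Verify.
3*(0) + 1*(2) = 2 = 2 ✓

k = 0, l = 2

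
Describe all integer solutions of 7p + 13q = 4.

Step 1: Compute gcd(7, 13) = 1.
Since 1 divides 4, solutions exist.

Step 2: Find a particular solution using extended Euclidean algorithm.
We get p₀ = 8, q₀ = -4.
Check: 7*8 + 13*-4 = 4 = 4 ✓

Step 3: Write the general solution.
p = 8 + (13/1)t = 8 + 13t
q = -4 - (7/1)t = -4 - 7t
for any integer t.

p = 8 + 13t, q = -4 - 7t for integer t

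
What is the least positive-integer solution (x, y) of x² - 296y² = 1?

We seek the smallest positive integers (x, y) with x² - 296y² = 1, i.e., x² = 296y² + 1.
Try successive y values:
y = 1: x² = 296·1² + 1 = 297, not a perfect square
y = 2: x² = 296·2² + 1 = 1185, not a perfect square
y = 3: x² = 296·3² + 1 = 2665, not a perfect square
... continuing the search (or via continued fractions) ...
y = 215: x² = 296·215² + 1 = 13682601, x = 3699 ✓

Verify: 3699² - 296·215² = 13682601 - 13682600 = 1 ✓

x = 3699, y = 215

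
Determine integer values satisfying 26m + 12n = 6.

Step 1: Check solvability.
gcd(26, 12) = 2
Since 2 divides 6, solutions exist.

Step 2: Apply extended Euclidean algorithm to find gcd.
We find integers such that 26*x0 + 12*y0 = 2

Step 3: Scale the particular solution.
Multiply by 6/2 = 3:
m = 3, n = -6

Step 4: Verify.
26*(3) + 12*(-6) = 6 = 6 ✓

m = 3, n = -6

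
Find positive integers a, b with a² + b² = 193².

We need a² + b² = 193² = 37249.
Trying: 95² + 168² = 9025 + 28224 = 37249 ✓

(95, 168, 193)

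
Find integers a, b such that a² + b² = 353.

We need to find integers a, b > 0 such that a² + b² = 353.
Trying a = 8: b² = 353 - 8² = 353 - 64 = 289
b = 17
Check: 8² + 17² = 64 + 289 = 353 ✓

353 = 8² + 17²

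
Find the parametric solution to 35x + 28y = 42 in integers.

Step 1: Compute gcd(35, 28) = 7.
Since 7 divides 42, solutions exist.

Step 2: Find a particular solution using extended Euclidean algorithm.
We get x₀ = 6, y₀ = -6.
Check: 35*6 + 28*-6 = 42 = 42 ✓

Step 3: Write the general solution.
x = 6 + (28/7)t = 6 + 4t
y = -6 - (35/7)t = -6 - 5t
for any integer t.

x = 6 + 4t, y = -6 - 5t for integer t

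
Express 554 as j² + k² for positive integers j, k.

We need to find integers j, k > 0 such that j² + k² = 554.
Trying j = 5: k² = 554 - 5² = 554 - 25 = 529
k = 23
Check: 5² + 23² = 25 + 529 = 554 ✓

554 = 5² + 23²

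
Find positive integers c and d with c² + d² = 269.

We need to find integers c, d > 0 such that c² + d² = 269.
Trying c = 10: d² = 269 - 10² = 269 - 100 = 169
d = 13
Check: 10² + 13² = 100 + 169 = 269 ✓

269 = 10² + 13²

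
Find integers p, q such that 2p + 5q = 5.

Step 1: Check solvability.
gcd(2, 5) = 1
Since 1 divides 5, solutions exist.

Step 2: Apply extended Euclidean algorithm to find gcd.
We find integers such that 2*x0 + 5*y0 = 1

Step 3: Scale the particular solution.
Multiply by 5/1 = 5:
p = -10, q = 5

Step 4: Verify.
2*(-10) + 5*(5) = 5 = 5 ✓

p = -10, q = 5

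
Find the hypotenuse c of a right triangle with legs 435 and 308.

c² = a² + b² = 435² + 308² = 189225 + 94864 = 284089
c = sqrt(284089) = 533

533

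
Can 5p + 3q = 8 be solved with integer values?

Step 1: Compute gcd(5, 3).
gcd(5, 3) = 1

Step 2: Check divisibility.
Does 1 divide 8? 8 = 1 x 8, so yes.

By the theorem on linear Diophantine equations, 5p + 3q = 8 has integer solutions if and only if gcd(5, 3) divides 8. Since 1 | 8, solutions exist.

Yes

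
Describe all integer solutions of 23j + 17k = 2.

Step 1: Compute gcd(23, 17) = 1.
Since 1 divides 2, solutions exist.

Step 2: Find a particular solution using extended Euclidean algorithm.
We get j₀ = 6, k₀ = -8.
Check: 23*6 + 17*-8 = 2 = 2 ✓

Step 3: Write the general solution.
j = 6 + (17/1)t = 6 + 17t
k = -8 - (23/1)t = -8 - 23t
for any integer t.

j = 6 + 17t, k = -8 - 23t for integer t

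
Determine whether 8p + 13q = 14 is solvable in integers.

Step 1: Compute gcd(8, 13).
gcd(8, 13) = 1

Step 2: Check divisibility.
Does 1 divide 14? 14 = 1 x 14, so yes.

By the theorem on linear Diophantine equations, 8p + 13q = 14 has integer solutions if and only if gcd(8, 13) divides 14. Since 1 | 14, solutions exist.

Yes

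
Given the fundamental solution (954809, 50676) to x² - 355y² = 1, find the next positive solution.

Solutions to x² - Dy² = 1 are generated by powers of (x₀ + y₀√D).
The next solution satisfies x₁ + y₁√355 = (x₀ + y₀√355)², giving:
x₁ = x₀² + 355y₀² = 954809² + 355·50676² = 911660226481 + 911660226480 = 1823320452961
y₁ = 2x₀y₀ = 2·954809·50676 = 96771801768

Verify: 1823320452961² - 355·96771801768² = 3324497474185906213667521 - 3324497474185906213667520 = 1 ✓

x = 1823320452961, y = 96771801768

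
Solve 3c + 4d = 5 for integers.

Step 1: Check solvability.
gcd(3, 4) = 1
Since 1 divides 5, solutions exist.

Step 2: Apply extended Euclidean algorithm to find gcd.
We find integers such that 3*x0 + 4*y0 = 1

Step 3: Scale the particular solution.
Multiply by 5/1 = 5:
c = -5, d = 5

Step 4: Verify.
3*(-5) + 4*(5) = 5 = 5 ✓

c = -5, d = 5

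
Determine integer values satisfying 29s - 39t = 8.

Step 1: Check solvability.
gcd(29, 39) = 1
Since 1 divides 8, solutions exist.

Step 2: Apply extended Euclidean algorithm to find gcd.
We find integers such that 29*x0 + 39*y0 = 1

Step 3: Scale the particular solution.
Multiply by 8/1 = 8:
s = -32, t = -24

Step 4: Verify.
29*(-32) - 39*(-24) = 8 = 8 ✓

s = -32, t = -24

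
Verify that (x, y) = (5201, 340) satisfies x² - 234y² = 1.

Compute x² = 5201² = 27050401
Compute 234y² = 234·340² = 234·115600 = 27050400
x² - 234y² = 27050401 - 27050400 = 1
Since this equals 1, (5201, 340) is a solution.

Yes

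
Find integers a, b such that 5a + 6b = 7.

Step 1: Check solvability.
gcd(5, 6) = 1
Since 1 divides 7, solutions exist.

Step 2: Apply extended Euclidean algorithm to find gcd.
We find integers such that 5*x0 + 6*y0 = 1

Step 3: Scale the particular solution.
Multiply by 7/1 = 7:
a = -7, b = 7

Step 4: Verify.
5*(-7) + 6*(7) = 7 = 7 ✓

a = -7, b = 7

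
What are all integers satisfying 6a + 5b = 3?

Step 1: Compute gcd(6, 5) = 1.
Since 1 divides 3, solutions exist.

Step 2: Find a particular solution using extended Euclidean algorithm.
We get a₀ = 3, b₀ = -3.
Check: 6*3 + 5*-3 = 3 = 3 ✓

Step 3: Write the general solution.
a = 3 + (5/1)t = 3 + 5t
b = -3 - (6/1)t = -3 - 6t
for any integer t.

a = 3 + 5t, b = -3 - 6t for integer t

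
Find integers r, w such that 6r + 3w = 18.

Step 1: Check solvability.
gcd(6, 3) = 3
Since 3 divides 18, solutions exist.

Step 2: Apply extended Euclidean algorithm to find gcd.
We find integers such that 6*x0 + 3*y0 = 3

Step 3: Scale the particular solution.
Multiply by 18/3 = 6:
r = 0, w = 6

Step 4: Verify.
6*(0) + 3*(6) = 18 = 18 ✓

r = 0, w = 6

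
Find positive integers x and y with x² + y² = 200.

We need to find integers x, y > 0 such that x² + y² = 200.
Trying x = 2: y² = 200 - 2² = 200 - 4 = 196
y = 14
Check: 2² + 14² = 4 + 196 = 200 ✓

200 = 2² + 14²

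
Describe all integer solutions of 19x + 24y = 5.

Step 1: Compute gcd(19, 24) = 1.
Since 1 divides 5, solutions exist.

Step 2: Find a particular solution using extended Euclidean algorithm.
We get x₀ = -25, y₀ = 20.
Check: 19*-25 + 24*20 = 5 = 5 ✓

Step 3: Write the general solution.
x = -25 + (24/1)t = -25 + 24t
y = 20 - (19/1)t = 20 - 19t
for any integer t.

x = -25 + 24t, y = 20 - 19t for integer t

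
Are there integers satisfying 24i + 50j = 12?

Step 1: Compute gcd(24, 50).
gcd(24, 50) = 2

Step 2: Check divisibility.
Does 2 divide 12? 12 = 2 x 6, so yes.

By the theorem on linear Diophantine equations, 24i + 50j = 12 has integer solutions if and only if gcd(24, 50) divides 12. Since 2 | 12, solutions exist.

Yes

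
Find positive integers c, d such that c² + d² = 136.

Search for c with 136 - c² a perfect square.
c = 6: 136 - 6² = 136 - 36 = 100 = 10² ✓
So c = 6, d = 10.

c = 6, d = 10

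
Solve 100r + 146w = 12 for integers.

Step 1: Check solvability.
gcd(100, 146) = 2
Since 2 divides 12, solutions exist.

Step 2: Apply extended Euclidean algorithm to find gcd.
We find integers such that 100*x0 + 146*y0 = 2

Step 3: Scale the particular solution.
Multiply by 12/2 = 6:
r = 114, w = -78

Step 4: Verify.
100*(114) + 146*(-78) = 12 = 12 ✓

r = 114, w = -78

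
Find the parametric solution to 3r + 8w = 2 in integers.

Step 1: Compute gcd(3, 8) = 1.
Since 1 divides 2, solutions exist.

Step 2: Find a particular solution using extended Euclidean algorithm.
We get r₀ = 6, w₀ = -2.
Check: 3*6 + 8*-2 = 2 = 2 ✓

Step 3: Write the general solution.
r = 6 + (8/1)t = 6 + 8t
w = -2 - (3/1)t = -2 - 3t
for any integer t.

r = 6 + 8t, w = -2 - 3t for integer t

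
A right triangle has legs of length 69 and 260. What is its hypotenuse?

c² = a² + b² = 69² + 260² = 4761 + 67600 = 72361
c = 269

269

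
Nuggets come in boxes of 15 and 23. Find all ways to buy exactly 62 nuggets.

We need non-negative integers (x, y) with 15x + 23y = 62.
For each x in 0..4, check if 62 - 15x is a non-negative multiple of 23.
No x yields an integer y ≥ 0.

No solution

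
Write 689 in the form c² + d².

We need to find integers c, d > 0 such that c² + d² = 689.
Trying c = 8: d² = 689 - 8² = 689 - 64 = 625
d = 25
Check: 8² + 25² = 64 + 625 = 689 ✓

689 = 8² + 25²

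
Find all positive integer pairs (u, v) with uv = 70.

The positive divisors of 70 are: 1, 2, 5, 7, 10, 14, 35, 70.
Each divisor d gives the pair (d, 70/d):
(1, 70), (2, 35), (5, 14), (7, 10), (10, 7), (14, 5), (35, 2), (70, 1)

(1, 70), (2, 35), (5, 14), (7, 10), (10, 7), (14, 5), (35, 2), (70, 1)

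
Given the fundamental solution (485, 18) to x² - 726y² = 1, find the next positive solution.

Solutions to x² - Dy² = 1 are generated by powers of (x₀ + y₀√D).
The next solution satisfies x₁ + y₁√726 = (x₀ + y₀√726)², giving:
x₁ = x₀² + 726y₀² = 485² + 726·18² = 235225 + 235224 = 470449
y₁ = 2x₀y₀ = 2·485·18 = 17460

Verify: 470449² - 726·17460² = 221322261601 - 221322261600 = 1 ✓

x = 470449, y = 17460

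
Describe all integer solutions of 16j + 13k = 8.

Step 1: Compute gcd(16, 13) = 1.
Since 1 divides 8, solutions exist.

Step 2: Find a particular solution using extended Euclidean algorithm.
We get j₀ = -32, k₀ = 40.
Check: 16*-32 + 13*40 = 8 = 8 ✓

Step 3: Write the general solution.
j = -32 + (13/1)t = -32 + 13t
k = 40 - (16/1)t = 40 - 16t
for any integer t.

j = -32 + 13t, k = 40 - 16t for integer t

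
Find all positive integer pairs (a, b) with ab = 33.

The positive divisors of 33 are: 1, 3, 11, 33.
Each divisor d gives the pair (d, 33/d):
(1, 33), (3, 11), (11, 3), (33, 1)

(1, 33), (3, 11), (11, 3), (33, 1)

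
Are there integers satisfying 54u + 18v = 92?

Step 1: Compute gcd(54, 18).
gcd(54, 18) = 18

Step 2: Check divisibility.
Does 18 divide 92? 92 = 18 x 5 + 2, so no.

By the theorem on linear Diophantine equations, 54u + 18v = 92 has integer solutions if and only if gcd(54, 18) divides 92. Since 18 does not divide 92, no solutions exist.

No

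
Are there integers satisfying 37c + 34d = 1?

Step 1: Compute gcd(37, 34).
gcd(37, 34) = 1

Step 2: Check divisibility.
Does 1 divide 1? 1 = 1 x 1, so yes.

By the theorem on linear Diophantine equations, 37c + 34d = 1 has integer solutions if and only if gcd(37, 34) divides 1. Since 1 | 1, solutions exist.

Yes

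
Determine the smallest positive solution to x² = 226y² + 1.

We seek the smallest positive integers (x, y) with x² - 226y² = 1, i.e., x² = 226y² + 1.
Try successive y values:
y = 1: x² = 226·1² + 1 = 227, not a perfect square
y = 2: x² = 226·2² + 1 = 905, not a perfect square
y = 3: x² = 226·3² + 1 = 2035, not a perfect square
... continuing the search (or via continued fractions) ...
y = 30: x² = 226·30² + 1 = 203401, x = 451 ✓

Verify: 451² - 226·30² = 203401 - 203400 = 1 ✓

x = 451, y = 30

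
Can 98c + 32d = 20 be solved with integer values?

Step 1: Compute gcd(98, 32).
gcd(98, 32) = 2

Step 2: Check divisibility.
Does 2 divide 20? 20 = 2 x 10, so yes.

By the theorem on linear Diophantine equations, 98c + 32d = 20 has integer solutions if and only if gcd(98, 32) divides 20. Since 2 | 20, solutions exist.

Yes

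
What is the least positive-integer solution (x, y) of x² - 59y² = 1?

We seek the smallest positive integers (x, y) with x² - 59y² = 1, i.e., x² = 59y² + 1.
Try successive y values:
y = 1: x² = 59·1² + 1 = 60, not a perfect square
y = 2: x² = 59·2² + 1 = 237, not a perfect square
y = 3: x² = 59·3² + 1 = 532, not a perfect square
... continuing the search (or via continued fractions) ...
y = 69: x² = 59·69² + 1 = 280900, x = 530 ✓

Verify: 530² - 59·69² = 280900 - 280899 = 1 ✓

x = 530, y = 69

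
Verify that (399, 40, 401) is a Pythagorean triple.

Compute a² + b² = 399² + 40² = 159201 + 1600 = 160801
Compute c² = 401² = 160801
Since 160801 = 160801, confirmed.

Yes, it is a Pythagorean triple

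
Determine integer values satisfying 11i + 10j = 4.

Step 1: Check solvability.
gcd(11, 10) = 1
Since 1 divides 4, solutions exist.

Step 2: Apply extended Euclidean algorithm to find gcd.
We find integers such that 11*x0 + 10*y0 = 1

Step 3: Scale the particular solution.
Multiply by 4/1 = 4:
i = 4, j = -4

Step 4: Verify.
11*(4) + 10*(-4) = 4 = 4 ✓

i = 4, j = -4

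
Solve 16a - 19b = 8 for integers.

Step 1: Check solvability.
gcd(16, 19) = 1
Since 1 divides 8, solutions exist.

Step 2: Apply extended Euclidean algorithm to find gcd.
We find integers such that 16*x0 + 19*y0 = 1

Step 3: Scale the particular solution.
Multiply by 8/1 = 8:
a = 48, b = 40

Step 4: Verify.
16*(48) - 19*(40) = 8 = 8 ✓

a = 48, b = 40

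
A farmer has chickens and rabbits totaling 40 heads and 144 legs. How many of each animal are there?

Let c = chickens, r = rabbits.
Heads: c + r = 40
Legs: 2c + 4r = 144
From the first equation, c = 40 - r. Substitute:
2(40 - r) + 4r = 144
80 + 2r = 144
r = (144 - 80)/2 = 32
c = 40 - 32 = 8

Chickens: 8, Rabbits: 32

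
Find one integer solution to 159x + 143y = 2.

Step 1: Check solvability.
gcd(159, 143) = 1
Since 1 divides 2, solutions exist.

Step 2: Apply extended Euclidean algorithm to find gcd.
We find integers such that 159*x0 + 143*y0 = 1

Step 3: Scale the particular solution.
Multiply by 2/1 = 2:
x = 18, y = -20

Step 4: Verify.
159*(18) + 143*(-20) = 2 = 2 ✓

x = 18, y = -20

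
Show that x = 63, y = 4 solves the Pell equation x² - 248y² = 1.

Compute x² = 63² = 3969
Compute 248y² = 248·4² = 248·16 = 3968
x² - 248y² = 3969 - 3968 = 1
Since this equals 1, (63, 4) is a solution.

Yes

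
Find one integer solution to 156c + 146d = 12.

Step 1: Check solvability.
gcd(156, 146) = 2
Since 2 divides 12, solutions exist.

Step 2: Apply extended Euclidean algorithm to find gcd.
We find integers such that 156*x0 + 146*y0 = 2

Step 3: Scale the particular solution.
Multiply by 12/2 = 6:
c = -174, d = 186

Step 4: Verify.
156*(-174) + 146*(186) = 12 = 12 ✓

c = -174, d = 186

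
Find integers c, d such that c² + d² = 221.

We need to find integers c, d > 0 such that c² + d² = 221.
Trying c = 5: d² = 221 - 5² = 221 - 25 = 196
d = 14
Check: 5² + 14² = 25 + 196 = 221 ✓

221 = 5² + 14²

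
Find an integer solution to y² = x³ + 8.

Try small integer x values and check whether x³ + 8 is a perfect square.
x = 1: x³ + 8 = 1³ + 8 = 1 + 8 = 9
Is 9 a perfect square? 3² = 9 ✓
So (x, y) = (1, -3) is a solution.

x = 1, y = -3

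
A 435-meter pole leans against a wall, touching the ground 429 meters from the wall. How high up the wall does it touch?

The ladder, wall, and ground form a right triangle with hypotenuse 435 and one leg 429.
By the Pythagorean theorem: h² = 435² - 429² = 189225 - 184041 = 5184
h = √5184 = 72 meters

72 meters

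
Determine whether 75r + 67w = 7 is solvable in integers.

Step 1: Compute gcd(75, 67).
gcd(75, 67) = 1

Step 2: Check divisibility.
Does 1 divide 7? 7 = 1 x 7, so yes.

By the theorem on linear Diophantine equations, 75r + 67w = 7 has integer solutions if and only if gcd(75, 67) divides 7. Since 1 | 7, solutions exist.

Yes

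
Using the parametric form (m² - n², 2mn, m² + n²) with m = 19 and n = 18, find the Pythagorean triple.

a = m² - n² = 19² - 18² = 361 - 324 = 37
b = 2mn = 2·19·18 = 684
c = m² + n² = 361 + 324 = 685
Verify: 37² + 684² = 1369 + 467856 = 469225 = 685² ✓

(37, 684, 685)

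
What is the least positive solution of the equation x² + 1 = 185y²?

We need x² = 185y² - 1. Try successive y:
y = 1: x² = 185·1² - 1 = 184, not a perfect square
y = 2: x² = 185·2² - 1 = 739, not a perfect square
y = 3: x² = 185·3² - 1 = 1664, not a perfect square
...
y = 5: x² = 185·5² - 1 = 4624 = 68² ✓
Check: 68² - 185·5² = 4624 - 4625 = -1 ✓

x = 68, y = 5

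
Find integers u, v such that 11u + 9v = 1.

Step 1: Check solvability.
gcd(11, 9) = 1
Since 1 divides 1, solutions exist.

Step 2: Apply extended Euclidean algorithm to find gcd.
We find integers such that 11*x0 + 9*y0 = 1

Step 3: Scale the particular solution.
Multiply by 1/1 = 1:
u = -4, v = 5

Step 4: Verify.
11*(-4) + 9*(5) = 1 = 1 ✓

u = -4, v = 5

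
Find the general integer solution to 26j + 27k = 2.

Step 1: Compute gcd(26, 27) = 1.
Since 1 divides 2, solutions exist.

Step 2: Find a particular solution using extended Euclidean algorithm.
We get j₀ = -2, k₀ = 2.
Check: 26*-2 + 27*2 = 2 = 2 ✓

Step 3: Write the general solution.
j = -2 + (27/1)t = -2 + 27t
k = 2 - (26/1)t = 2 - 26t
for any integer t.

j = -2 + 27t, k = 2 - 26t for integer t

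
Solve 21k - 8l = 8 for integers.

Step 1: Check solvability.
gcd(21, 8) = 1
Since 1 divides 8, solutions exist.

Step 2: Apply extended Euclidean algorithm to find gcd.
We find integers such that 21*x0 + 8*y0 = 1

Step 3: Scale the particular solution.
Multiply by 8/1 = 8:
k = -24, l = -64

Step 4: Verify.
21*(-24) - 8*(-64) = 8 = 8 ✓

k = -24, l = -64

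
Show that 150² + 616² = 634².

Compute a² + b²:
150² + 616² = 22500 + 379456 = 401956
Compute c²:
634² = 401956
Since 401956 = 401956, it is a Pythagorean triple.

Yes, it is a Pythagorean triple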